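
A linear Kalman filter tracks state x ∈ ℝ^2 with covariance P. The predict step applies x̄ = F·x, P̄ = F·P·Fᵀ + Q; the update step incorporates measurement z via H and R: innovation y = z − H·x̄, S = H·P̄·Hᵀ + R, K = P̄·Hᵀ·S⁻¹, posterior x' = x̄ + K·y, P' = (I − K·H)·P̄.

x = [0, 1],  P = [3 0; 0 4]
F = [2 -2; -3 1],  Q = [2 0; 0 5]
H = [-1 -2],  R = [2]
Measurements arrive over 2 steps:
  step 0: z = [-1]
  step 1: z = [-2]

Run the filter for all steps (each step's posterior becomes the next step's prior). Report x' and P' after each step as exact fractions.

step 0: x' = [-83/36, 59/36], P' = [419/18 -215/18; -215/18 119/18]
step 1: x' = [-4981/1784, 4307/1784], P' = [17543/892 -9401/892; -9401/892 5459/892]

step 0: x̄ = F·x = [-2, 1]
step 0: P̄ = F·P·Fᵀ + Q = [30 -26; -26 36]
step 0: y = z − H·x̄ = [-1]
step 0: S = H·P̄·Hᵀ + R = [72]
step 0: K = P̄·Hᵀ·S⁻¹ = [11/36; -23/36]
step 0: x' = x̄ + K·y = [-83/36, 59/36]
step 0: P' = (I − K·H)·P̄ = [419/18 -215/18; -215/18 119/18]
step 1: x̄ = F·x = [-71/9, 77/9]
step 1: P̄ = F·P·Fᵀ + Q = [1954/9 -2236/9; -2236/9 2635/9]
step 1: y = z − H·x̄ = [65/9]
step 1: S = H·P̄·Hᵀ + R = [3568/9]
step 1: K = P̄·Hᵀ·S⁻¹ = [1259/1784; -1517/1784]
step 1: x' = x̄ + K·y = [-4981/1784, 4307/1784]
step 1: P' = (I − K·H)·P̄ = [17543/892 -9401/892; -9401/892 5459/892]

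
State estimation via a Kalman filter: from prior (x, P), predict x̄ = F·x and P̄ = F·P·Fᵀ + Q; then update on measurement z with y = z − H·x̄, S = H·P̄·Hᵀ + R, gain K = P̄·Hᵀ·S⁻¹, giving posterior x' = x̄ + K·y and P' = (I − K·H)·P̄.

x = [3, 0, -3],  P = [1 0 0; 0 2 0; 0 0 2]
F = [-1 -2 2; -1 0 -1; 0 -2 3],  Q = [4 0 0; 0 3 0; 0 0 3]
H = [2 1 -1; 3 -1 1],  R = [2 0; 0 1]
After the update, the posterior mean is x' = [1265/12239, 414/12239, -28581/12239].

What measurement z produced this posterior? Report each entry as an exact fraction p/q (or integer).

x̄ = F·x = [-9, 0, -9]
P̄ = F·P·Fᵀ + Q = [21 -3 20; -3 6 -6; 20 -6 29]
S = H·P̄·Hᵀ + R = [41 56; 56 375]
K = P̄·Hᵀ·S⁻¹ = [2309/12239 2462/12239; 3426/12239 -1197/12239; -3445/12239 3615/12239]
x' − x̄ = [111416/12239, 414/12239, 81570/12239] = K·y
y = (KᵀK)⁻¹·Kᵀ·(x' − x̄) = [12, 34]
z = y + H·x̄ = [12, 34] + [-9, -36] = [3, -2]

z = [3, -2]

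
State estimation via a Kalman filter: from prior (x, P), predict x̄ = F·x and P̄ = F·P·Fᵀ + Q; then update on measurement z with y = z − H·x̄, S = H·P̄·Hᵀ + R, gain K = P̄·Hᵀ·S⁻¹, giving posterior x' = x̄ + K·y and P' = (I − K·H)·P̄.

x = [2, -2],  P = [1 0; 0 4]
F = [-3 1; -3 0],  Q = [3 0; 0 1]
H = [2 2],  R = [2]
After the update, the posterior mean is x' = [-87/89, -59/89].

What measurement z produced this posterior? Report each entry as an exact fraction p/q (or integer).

z = [-3]

x̄ = F·x = [-8, -6]
P̄ = F·P·Fᵀ + Q = [16 9; 9 10]
S = H·P̄·Hᵀ + R = [178]
K = P̄·Hᵀ·S⁻¹ = [25/89; 19/89]
x' − x̄ = [625/89, 475/89] = K·y
y = (KᵀK)⁻¹·Kᵀ·(x' − x̄) = [25]
z = y + H·x̄ = [25] + [-28] = [-3]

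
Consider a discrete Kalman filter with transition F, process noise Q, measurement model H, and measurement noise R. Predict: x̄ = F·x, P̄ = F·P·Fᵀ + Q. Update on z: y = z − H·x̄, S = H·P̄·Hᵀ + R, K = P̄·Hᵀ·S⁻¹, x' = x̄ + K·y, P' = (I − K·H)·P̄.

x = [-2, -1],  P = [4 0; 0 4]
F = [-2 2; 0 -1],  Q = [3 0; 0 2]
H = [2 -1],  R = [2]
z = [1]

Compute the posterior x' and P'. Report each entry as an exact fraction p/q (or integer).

x̄ = F·x = [2, 1]
P̄ = F·P·Fᵀ + Q = [35 -8; -8 6]
y = z − H·x̄ = [-2]
S = H·P̄·Hᵀ + R = [180]
K = P̄·Hᵀ·S⁻¹ = [13/30; -11/90]
x' = x̄ + K·y = [17/15, 56/45]
P' = (I − K·H)·P̄ = [6/5 23/15; 23/15 149/45]

x' = [17/15, 56/45]
P' = [6/5 23/15; 23/15 149/45]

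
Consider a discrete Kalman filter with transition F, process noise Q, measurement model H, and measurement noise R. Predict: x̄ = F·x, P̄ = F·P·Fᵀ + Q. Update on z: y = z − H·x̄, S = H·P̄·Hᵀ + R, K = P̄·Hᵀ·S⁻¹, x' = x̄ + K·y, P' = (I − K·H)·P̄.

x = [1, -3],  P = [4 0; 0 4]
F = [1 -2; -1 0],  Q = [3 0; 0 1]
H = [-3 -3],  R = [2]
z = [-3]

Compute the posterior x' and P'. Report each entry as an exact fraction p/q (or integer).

x' = [419/182, -227/182]
P' = [937/182 -899/182; -899/182 901/182]

x̄ = F·x = [7, -1]
P̄ = F·P·Fᵀ + Q = [23 -4; -4 5]
y = z − H·x̄ = [15]
S = H·P̄·Hᵀ + R = [182]
K = P̄·Hᵀ·S⁻¹ = [-57/182; -3/182]
x' = x̄ + K·y = [419/182, -227/182]
P' = (I − K·H)·P̄ = [937/182 -899/182; -899/182 901/182]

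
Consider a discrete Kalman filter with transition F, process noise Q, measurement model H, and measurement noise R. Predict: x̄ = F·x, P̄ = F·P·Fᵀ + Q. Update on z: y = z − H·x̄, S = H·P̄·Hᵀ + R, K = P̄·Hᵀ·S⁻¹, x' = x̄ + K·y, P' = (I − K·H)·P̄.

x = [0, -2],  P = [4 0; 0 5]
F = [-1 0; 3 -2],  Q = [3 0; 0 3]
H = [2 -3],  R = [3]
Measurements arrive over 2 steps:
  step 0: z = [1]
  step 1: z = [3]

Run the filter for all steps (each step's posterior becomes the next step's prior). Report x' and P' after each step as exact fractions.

step 0: x̄ = F·x = [0, 4]
step 0: P̄ = F·P·Fᵀ + Q = [7 -12; -12 59]
step 0: y = z − H·x̄ = [13]
step 0: S = H·P̄·Hᵀ + R = [706]
step 0: K = P̄·Hᵀ·S⁻¹ = [25/353; -201/706]
step 0: x' = x̄ + K·y = [325/353, 211/706]
step 0: P' = (I − K·H)·P̄ = [1221/353 789/353; 789/353 1253/706]
step 1: x̄ = F·x = [-325/353, 764/353]
step 1: P̄ = F·P·Fᵀ + Q = [2280/353 -2085/353; -2085/353 5086/353]
step 1: y = z − H·x̄ = [4001/353]
step 1: S = H·P̄·Hᵀ + R = [80973/353]
step 1: K = P̄·Hᵀ·S⁻¹ = [3605/26991; -6476/26991]
step 1: x' = x̄ + K·y = [16010/26991, -14984/26991]
step 1: P' = (I − K·H)·P̄ = [21295/8997 12995/8997; 12995/8997 10822/8997]

step 0: x' = [325/353, 211/706], P' = [1221/353 789/353; 789/353 1253/706]
step 1: x' = [16010/26991, -14984/26991], P' = [21295/8997 12995/8997; 12995/8997 10822/8997]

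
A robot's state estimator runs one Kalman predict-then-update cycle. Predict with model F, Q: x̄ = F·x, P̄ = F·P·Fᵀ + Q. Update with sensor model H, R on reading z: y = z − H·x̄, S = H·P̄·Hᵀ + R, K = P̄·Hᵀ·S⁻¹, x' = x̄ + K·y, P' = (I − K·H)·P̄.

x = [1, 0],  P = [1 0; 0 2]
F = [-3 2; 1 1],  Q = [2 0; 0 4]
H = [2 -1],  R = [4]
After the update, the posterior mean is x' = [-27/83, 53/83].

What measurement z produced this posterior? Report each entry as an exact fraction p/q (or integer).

x̄ = F·x = [-3, 1]
P̄ = F·P·Fᵀ + Q = [19 1; 1 7]
S = H·P̄·Hᵀ + R = [83]
K = P̄·Hᵀ·S⁻¹ = [37/83; -5/83]
x' − x̄ = [222/83, -30/83] = K·y
y = (KᵀK)⁻¹·Kᵀ·(x' − x̄) = [6]
z = y + H·x̄ = [6] + [-7] = [-1]

z = [-1]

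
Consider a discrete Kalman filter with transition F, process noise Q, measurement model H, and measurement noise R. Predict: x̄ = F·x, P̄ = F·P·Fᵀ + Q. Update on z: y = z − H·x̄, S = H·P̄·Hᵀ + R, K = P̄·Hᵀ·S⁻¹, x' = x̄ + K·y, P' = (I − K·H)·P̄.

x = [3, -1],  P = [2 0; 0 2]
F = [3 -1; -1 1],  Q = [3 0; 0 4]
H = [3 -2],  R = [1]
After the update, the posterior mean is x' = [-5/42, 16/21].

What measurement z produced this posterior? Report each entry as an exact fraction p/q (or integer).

z = [-2]

x̄ = F·x = [10, -4]
P̄ = F·P·Fᵀ + Q = [23 -8; -8 8]
S = H·P̄·Hᵀ + R = [336]
K = P̄·Hᵀ·S⁻¹ = [85/336; -5/42]
x' − x̄ = [-425/42, 100/21] = K·y
y = (KᵀK)⁻¹·Kᵀ·(x' − x̄) = [-40]
z = y + H·x̄ = [-40] + [38] = [-2]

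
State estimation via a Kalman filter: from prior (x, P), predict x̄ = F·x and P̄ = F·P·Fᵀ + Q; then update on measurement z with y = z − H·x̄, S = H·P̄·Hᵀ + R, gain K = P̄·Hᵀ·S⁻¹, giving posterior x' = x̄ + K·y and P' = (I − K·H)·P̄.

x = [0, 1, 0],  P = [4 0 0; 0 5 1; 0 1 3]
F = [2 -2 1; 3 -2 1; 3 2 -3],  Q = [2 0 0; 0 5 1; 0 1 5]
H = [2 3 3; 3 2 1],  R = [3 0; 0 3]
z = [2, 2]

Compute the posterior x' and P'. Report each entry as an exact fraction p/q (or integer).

x̄ = F·x = [-2, -2, 2]
P̄ = F·P·Fᵀ + Q = [37 43 3; 43 60 16; 3 16 76]
y = z − H·x̄ = [6, 10]
S = H·P̄·Hᵀ + R = [2215 1546; 1546 1250]
K = P̄·Hᵀ·S⁻¹ = [-22100/189317 57624/189317; -8595/189317 101531/378634; 85809/189317 -176817/378634]
x' = x̄ + K·y = [65006/189317, 77451/189317, 9403/189317]
P' = (I − K·H)·P̄ = [165129/189317 -190329/189317 58143/189317; -190329/189317 1209985/378634 -973403/378634; 58143/189317 -973403/378634 1067497/378634]

x' = [65006/189317, 77451/189317, 9403/189317]
P' = [165129/189317 -190329/189317 58143/189317; -190329/189317 1209985/378634 -973403/378634; 58143/189317 -973403/378634 1067497/378634]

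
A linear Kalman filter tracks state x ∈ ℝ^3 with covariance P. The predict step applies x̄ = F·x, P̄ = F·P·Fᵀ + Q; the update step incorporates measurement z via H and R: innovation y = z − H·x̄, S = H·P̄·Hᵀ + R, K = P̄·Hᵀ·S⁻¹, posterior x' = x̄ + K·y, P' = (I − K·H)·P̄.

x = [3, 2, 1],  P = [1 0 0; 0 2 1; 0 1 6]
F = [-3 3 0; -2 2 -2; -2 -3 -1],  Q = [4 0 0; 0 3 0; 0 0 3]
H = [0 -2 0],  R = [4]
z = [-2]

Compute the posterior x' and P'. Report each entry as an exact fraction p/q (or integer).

x̄ = F·x = [-3, -4, -13]
P̄ = F·P·Fᵀ + Q = [31 12 -15; 12 31 8; -15 8 37]
y = z − H·x̄ = [-10]
S = H·P̄·Hᵀ + R = [128]
K = P̄·Hᵀ·S⁻¹ = [-3/16; -31/64; -1/8]
x' = x̄ + K·y = [-9/8, 27/32, -47/4]
P' = (I − K·H)·P̄ = [53/2 3/8 -18; 3/8 31/32 1/4; -18 1/4 35]

x' = [-9/8, 27/32, -47/4]
P' = [53/2 3/8 -18; 3/8 31/32 1/4; -18 1/4 35]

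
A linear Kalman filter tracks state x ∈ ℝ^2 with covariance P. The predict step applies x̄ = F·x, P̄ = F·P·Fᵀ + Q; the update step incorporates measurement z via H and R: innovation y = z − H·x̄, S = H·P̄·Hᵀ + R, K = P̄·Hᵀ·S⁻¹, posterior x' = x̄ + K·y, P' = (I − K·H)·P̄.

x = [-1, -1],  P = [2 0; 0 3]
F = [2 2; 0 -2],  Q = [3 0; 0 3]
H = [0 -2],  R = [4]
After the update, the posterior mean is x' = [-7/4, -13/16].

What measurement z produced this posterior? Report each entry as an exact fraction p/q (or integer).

z = [2]

x̄ = F·x = [-4, 2]
P̄ = F·P·Fᵀ + Q = [23 -12; -12 15]
S = H·P̄·Hᵀ + R = [64]
K = P̄·Hᵀ·S⁻¹ = [3/8; -15/32]
x' − x̄ = [9/4, -45/16] = K·y
y = (KᵀK)⁻¹·Kᵀ·(x' − x̄) = [6]
z = y + H·x̄ = [6] + [-4] = [2]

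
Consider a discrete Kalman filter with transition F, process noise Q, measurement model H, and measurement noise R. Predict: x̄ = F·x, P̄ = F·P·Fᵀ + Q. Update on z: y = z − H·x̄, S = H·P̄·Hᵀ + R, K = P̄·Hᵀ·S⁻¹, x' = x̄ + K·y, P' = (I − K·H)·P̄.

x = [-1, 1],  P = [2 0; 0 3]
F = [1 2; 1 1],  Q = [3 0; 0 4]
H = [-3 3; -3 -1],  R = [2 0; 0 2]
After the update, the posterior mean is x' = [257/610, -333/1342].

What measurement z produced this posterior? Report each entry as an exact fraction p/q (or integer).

z = [-2, -1]

x̄ = F·x = [1, 0]
P̄ = F·P·Fᵀ + Q = [17 8; 8 9]
S = H·P̄·Hᵀ + R = [92 78; 78 212]
K = P̄·Hᵀ·S⁻¹ = [-51/610 -151/610; 321/1342 -327/1342]
x' − x̄ = [-353/610, -333/1342] = K·y
y = (KᵀK)⁻¹·Kᵀ·(x' − x̄) = [1, 2]
z = y + H·x̄ = [1, 2] + [-3, -3] = [-2, -1]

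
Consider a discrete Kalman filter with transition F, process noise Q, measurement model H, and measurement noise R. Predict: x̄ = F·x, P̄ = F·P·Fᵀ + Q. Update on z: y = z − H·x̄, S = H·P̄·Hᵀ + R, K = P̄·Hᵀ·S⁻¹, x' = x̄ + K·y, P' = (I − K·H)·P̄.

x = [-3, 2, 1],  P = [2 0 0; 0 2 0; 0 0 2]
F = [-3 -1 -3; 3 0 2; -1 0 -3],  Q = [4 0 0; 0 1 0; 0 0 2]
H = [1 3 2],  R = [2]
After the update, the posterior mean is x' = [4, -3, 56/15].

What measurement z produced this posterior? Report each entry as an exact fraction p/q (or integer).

z = [3]

x̄ = F·x = [4, -7, 0]
P̄ = F·P·Fᵀ + Q = [42 -30 24; -30 27 -18; 24 -18 22]
S = H·P̄·Hᵀ + R = [75]
K = P̄·Hᵀ·S⁻¹ = [0; 1/5; 14/75]
x' − x̄ = [0, 4, 56/15] = K·y
y = (KᵀK)⁻¹·Kᵀ·(x' − x̄) = [20]
z = y + H·x̄ = [20] + [-17] = [3]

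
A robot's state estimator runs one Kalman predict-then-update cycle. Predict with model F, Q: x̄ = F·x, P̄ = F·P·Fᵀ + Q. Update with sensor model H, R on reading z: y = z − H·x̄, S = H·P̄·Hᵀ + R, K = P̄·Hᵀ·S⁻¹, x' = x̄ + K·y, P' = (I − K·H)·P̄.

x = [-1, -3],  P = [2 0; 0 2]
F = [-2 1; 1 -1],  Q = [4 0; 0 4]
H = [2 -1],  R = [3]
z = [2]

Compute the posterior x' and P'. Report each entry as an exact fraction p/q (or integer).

x' = [113/91, 62/91]
P' = [118/91 134/91; 134/91 328/91]

x̄ = F·x = [-1, 2]
P̄ = F·P·Fᵀ + Q = [14 -6; -6 8]
y = z − H·x̄ = [6]
S = H·P̄·Hᵀ + R = [91]
K = P̄·Hᵀ·S⁻¹ = [34/91; -20/91]
x' = x̄ + K·y = [113/91, 62/91]
P' = (I − K·H)·P̄ = [118/91 134/91; 134/91 328/91]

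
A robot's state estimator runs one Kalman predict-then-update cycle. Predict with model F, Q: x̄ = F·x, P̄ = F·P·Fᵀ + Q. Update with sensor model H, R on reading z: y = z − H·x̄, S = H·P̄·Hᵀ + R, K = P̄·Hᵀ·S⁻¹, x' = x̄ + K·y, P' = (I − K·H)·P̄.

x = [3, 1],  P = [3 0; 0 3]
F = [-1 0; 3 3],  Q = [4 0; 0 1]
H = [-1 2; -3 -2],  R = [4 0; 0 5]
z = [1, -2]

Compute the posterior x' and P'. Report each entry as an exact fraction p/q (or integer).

x' = [1853/21491, 16794/21491]
P' = [11084/21491 -4436/21491; -4436/21491 13564/21491]

x̄ = F·x = [-3, 12]
P̄ = F·P·Fᵀ + Q = [7 -9; -9 55]
y = z − H·x̄ = [-26, 13]
S = H·P̄·Hᵀ + R = [267 -163; -163 180]
K = P̄·Hᵀ·S⁻¹ = [-4989/21491 -4876/21491; 7891/21491 -2764/21491]
x' = x̄ + K·y = [1853/21491, 16794/21491]
P' = (I − K·H)·P̄ = [11084/21491 -4436/21491; -4436/21491 13564/21491]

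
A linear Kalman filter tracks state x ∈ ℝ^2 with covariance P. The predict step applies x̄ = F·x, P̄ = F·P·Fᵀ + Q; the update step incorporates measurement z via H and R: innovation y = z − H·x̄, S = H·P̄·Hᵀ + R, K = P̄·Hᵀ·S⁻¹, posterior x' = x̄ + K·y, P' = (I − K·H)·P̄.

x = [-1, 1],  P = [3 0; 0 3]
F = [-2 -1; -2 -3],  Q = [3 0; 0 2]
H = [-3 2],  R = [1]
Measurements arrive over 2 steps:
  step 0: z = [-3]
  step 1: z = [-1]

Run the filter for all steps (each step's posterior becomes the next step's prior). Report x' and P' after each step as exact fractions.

step 0: x' = [17/25, -37/75], P' = [402/25 601/25; 601/25 2714/75]
step 1: x' = [-2599/573, -4177/573], P' = [84935/1146 21325/191; 21325/191 289546/1719]

step 0: x̄ = F·x = [1, -1]
step 0: P̄ = F·P·Fᵀ + Q = [18 21; 21 41]
step 0: y = z − H·x̄ = [2]
step 0: S = H·P̄·Hᵀ + R = [75]
step 0: K = P̄·Hᵀ·S⁻¹ = [-4/25; 19/75]
step 0: x' = x̄ + K·y = [17/25, -37/75]
step 0: P' = (I − K·H)·P̄ = [402/25 601/25; 601/25 2714/75]
step 1: x̄ = F·x = [-13/15, 3/25]
step 1: P̄ = F·P·Fᵀ + Q = [599/3 1826/5; 1826/5 17012/25]
step 1: y = z − H·x̄ = [-96/25]
step 1: S = H·P̄·Hᵀ + R = [3438/25]
step 1: K = P̄·Hᵀ·S⁻¹ = [365/382; 3317/1719]
step 1: x' = x̄ + K·y = [-2599/573, -4177/573]
step 1: P' = (I − K·H)·P̄ = [84935/1146 21325/191; 21325/191 289546/1719]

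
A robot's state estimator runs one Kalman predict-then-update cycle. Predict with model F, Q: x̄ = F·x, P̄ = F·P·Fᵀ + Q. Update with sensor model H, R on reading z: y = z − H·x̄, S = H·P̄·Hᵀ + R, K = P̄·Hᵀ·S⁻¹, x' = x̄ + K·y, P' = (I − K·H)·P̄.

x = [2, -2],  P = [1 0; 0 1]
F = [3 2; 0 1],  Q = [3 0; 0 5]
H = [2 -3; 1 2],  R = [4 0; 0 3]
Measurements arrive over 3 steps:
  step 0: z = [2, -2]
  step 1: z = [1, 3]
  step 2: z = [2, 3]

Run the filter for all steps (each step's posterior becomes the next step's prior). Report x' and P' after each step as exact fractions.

step 0: x̄ = F·x = [2, -2]
step 0: P̄ = F·P·Fᵀ + Q = [16 2; 2 6]
step 0: y = z − H·x̄ = [-8, 0]
step 0: S = H·P̄·Hᵀ + R = [98 -2; -2 51]
step 0: K = P̄·Hᵀ·S⁻¹ = [683/2497 1006/2497; -343/2497 672/2497]
step 0: x' = x̄ + K·y = [-470/2497, -2250/2497]
step 0: P' = (I − K·H)·P̄ = [2074/2497 472/2497; 472/2497 772/2497]
step 1: x̄ = F·x = [-5910/2497, -2250/2497]
step 1: P̄ = F·P·Fᵀ + Q = [34909/2497 2960/2497; 2960/2497 13257/2497]
step 1: y = z − H·x̄ = [7567/2497, 17901/2497]
step 1: S = H·P̄·Hᵀ + R = [233417/2497 -6764/2497; -6764/2497 107268/2497]
step 1: K = P̄·Hᵀ·S⁻¹ = [136421/500449 796345/2001796; -343589/2502245 1331751/5004490]
step 1: x' = x̄ + K·y = [2624729/2001796, 591085/1000898]
step 1: P' = (I − K·H)·P̄ = [1647511/2001796 185381/1000898; 185381/1000898 767087/2502245]
step 2: x̄ = F·x = [10238527/2001796, 591085/1000898]
step 2: P̄ = F·P·Fᵀ + Q = [138684047/10008980 5849063/5004490; 5849063/5004490 13278312/2502245]
step 2: y = z − H·x̄ = [-3231738/500449, -6597479/2001796]
step 2: S = H·P̄·Hᵀ + R = [233103457/2502245 -7403317/2502245; -7403317/2502245 427956483/10008980]
step 2: K = P̄·Hᵀ·S⁻¹ = [10838500502/39779837395 15815840227/39779837395; -5463670153/39779837395 10583377842/39779837395]
step 2: x' = x̄ + K·y = [81343698218/39779837395, 23894302478/39779837395]
step 2: P' = (I − K·H)·P̄ = [32721509437/39779837395 7363005622/39779837395; 7363005622/39779837395 12193563952/39779837395]

step 0: x' = [-470/2497, -2250/2497], P' = [2074/2497 472/2497; 472/2497 772/2497]
step 1: x' = [2624729/2001796, 591085/1000898], P' = [1647511/2001796 185381/1000898; 185381/1000898 767087/2502245]
step 2: x' = [81343698218/39779837395, 23894302478/39779837395], P' = [32721509437/39779837395 7363005622/39779837395; 7363005622/39779837395 12193563952/39779837395]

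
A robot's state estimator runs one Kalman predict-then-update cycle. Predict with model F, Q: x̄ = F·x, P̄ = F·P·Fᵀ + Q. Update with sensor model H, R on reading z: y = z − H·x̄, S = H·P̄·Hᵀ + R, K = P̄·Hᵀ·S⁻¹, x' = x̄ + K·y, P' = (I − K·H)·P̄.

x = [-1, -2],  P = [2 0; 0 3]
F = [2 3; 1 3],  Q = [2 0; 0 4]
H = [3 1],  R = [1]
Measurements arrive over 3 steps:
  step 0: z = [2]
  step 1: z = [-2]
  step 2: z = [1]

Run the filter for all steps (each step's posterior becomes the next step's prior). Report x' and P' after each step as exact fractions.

step 0: x' = [262/553, 41/79], P' = [297/553 -107/79; -107/79 339/79]
step 1: x' = [-4652/15197, -16039/15197], P' = [109975/243152 -135363/121576; -135363/121576 219295/60788]
step 2: x' = [7091565/91813223, 66694864/91813223], P' = [41478846/91813223 -102042166/91813223; -102042166/91813223 330513453/91813223]

step 0: x̄ = F·x = [-8, -7]
step 0: P̄ = F·P·Fᵀ + Q = [37 31; 31 33]
step 0: y = z − H·x̄ = [33]
step 0: S = H·P̄·Hᵀ + R = [553]
step 0: K = P̄·Hᵀ·S⁻¹ = [142/553; 18/79]
step 0: x' = x̄ + K·y = [262/553, 41/79]
step 0: P' = (I − K·H)·P̄ = [297/553 -107/79; -107/79 339/79]
step 1: x̄ = F·x = [1385/553, 1123/553]
step 1: P̄ = F·P·Fᵀ + Q = [14663/553 15210/553; 15210/553 19372/553]
step 1: y = z − H·x̄ = [-912/79]
step 1: S = H·P̄·Hᵀ + R = [34736/79]
step 1: K = P̄·Hᵀ·S⁻¹ = [8457/34736; 4643/17368]
step 1: x' = x̄ + K·y = [-4652/15197, -16039/15197]
step 1: P' = (I − K·H)·P̄ = [109975/243152 -135363/121576; -135363/121576 219295/60788]
step 2: x̄ = F·x = [-631/167, -52769/15197]
step 2: P̄ = F·P·Fᵀ + Q = [3827/167 15599/668; 15599/668 7352847/243152]
step 2: y = z − H·x̄ = [240229/15197]
step 2: S = H·P̄·Hᵀ + R = [91813223/243152]
step 2: K = P̄·Hᵀ·S⁻¹ = [22394372/91813223; 24386955/91813223]
step 2: x' = x̄ + K·y = [7091565/91813223, 66694864/91813223]
step 2: P' = (I − K·H)·P̄ = [41478846/91813223 -102042166/91813223; -102042166/91813223 330513453/91813223]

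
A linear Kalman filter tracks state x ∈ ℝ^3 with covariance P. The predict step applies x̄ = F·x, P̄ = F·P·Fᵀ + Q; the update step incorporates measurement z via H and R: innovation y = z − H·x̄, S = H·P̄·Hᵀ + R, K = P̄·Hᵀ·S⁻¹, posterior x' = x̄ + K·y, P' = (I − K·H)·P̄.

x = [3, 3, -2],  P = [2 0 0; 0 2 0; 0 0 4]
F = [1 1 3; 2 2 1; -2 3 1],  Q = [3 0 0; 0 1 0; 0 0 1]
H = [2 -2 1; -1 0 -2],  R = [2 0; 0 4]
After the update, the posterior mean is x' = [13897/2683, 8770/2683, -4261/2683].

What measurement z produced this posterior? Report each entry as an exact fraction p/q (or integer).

z = [3, -1]

x̄ = F·x = [0, 10, 1]
P̄ = F·P·Fᵀ + Q = [43 20 14; 20 21 8; 14 8 31]
S = H·P̄·Hᵀ + R = [153 -146; -146 227]
K = P̄·Hᵀ·S⁻¹ = [3254/13415 -2103/13415; -3894/13415 -4632/13415; -267/2683 -1070/2683]
x' − x̄ = [13897/2683, -18060/2683, -6944/2683] = K·y
y = (KᵀK)⁻¹·Kᵀ·(x' − x̄) = [22, 1]
z = y + H·x̄ = [22, 1] + [-19, -2] = [3, -1]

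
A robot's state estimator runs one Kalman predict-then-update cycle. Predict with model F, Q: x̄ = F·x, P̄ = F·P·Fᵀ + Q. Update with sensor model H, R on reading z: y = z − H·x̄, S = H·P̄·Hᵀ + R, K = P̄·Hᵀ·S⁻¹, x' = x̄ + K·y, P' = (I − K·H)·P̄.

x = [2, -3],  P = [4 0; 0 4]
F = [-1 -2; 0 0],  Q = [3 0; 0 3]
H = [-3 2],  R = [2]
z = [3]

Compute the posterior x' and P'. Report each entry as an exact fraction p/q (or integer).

x̄ = F·x = [4, 0]
P̄ = F·P·Fᵀ + Q = [23 0; 0 3]
y = z − H·x̄ = [15]
S = H·P̄·Hᵀ + R = [221]
K = P̄·Hᵀ·S⁻¹ = [-69/221; 6/221]
x' = x̄ + K·y = [-151/221, 90/221]
P' = (I − K·H)·P̄ = [322/221 414/221; 414/221 627/221]

x' = [-151/221, 90/221]
P' = [322/221 414/221; 414/221 627/221]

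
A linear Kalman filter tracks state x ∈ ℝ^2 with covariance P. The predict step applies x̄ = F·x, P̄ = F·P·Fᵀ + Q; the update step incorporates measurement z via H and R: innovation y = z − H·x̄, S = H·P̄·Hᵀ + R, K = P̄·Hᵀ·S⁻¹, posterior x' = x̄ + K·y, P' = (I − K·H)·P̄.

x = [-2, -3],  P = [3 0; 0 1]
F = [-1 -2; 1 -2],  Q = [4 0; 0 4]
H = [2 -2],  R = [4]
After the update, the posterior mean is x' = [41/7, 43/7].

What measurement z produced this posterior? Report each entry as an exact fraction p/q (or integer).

z = [-1]

x̄ = F·x = [8, 4]
P̄ = F·P·Fᵀ + Q = [11 1; 1 11]
S = H·P̄·Hᵀ + R = [84]
K = P̄·Hᵀ·S⁻¹ = [5/21; -5/21]
x' − x̄ = [-15/7, 15/7] = K·y
y = (KᵀK)⁻¹·Kᵀ·(x' − x̄) = [-9]
z = y + H·x̄ = [-9] + [8] = [-1]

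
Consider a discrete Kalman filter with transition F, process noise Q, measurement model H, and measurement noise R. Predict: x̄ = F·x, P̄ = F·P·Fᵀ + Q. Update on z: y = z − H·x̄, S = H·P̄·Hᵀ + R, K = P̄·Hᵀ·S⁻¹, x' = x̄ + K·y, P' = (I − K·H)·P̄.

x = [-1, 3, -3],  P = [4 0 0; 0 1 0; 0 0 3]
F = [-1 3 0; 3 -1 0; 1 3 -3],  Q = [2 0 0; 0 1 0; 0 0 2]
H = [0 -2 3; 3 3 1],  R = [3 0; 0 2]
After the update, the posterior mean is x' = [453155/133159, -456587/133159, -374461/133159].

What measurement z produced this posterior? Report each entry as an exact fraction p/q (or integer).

z = [-2, -3]

x̄ = F·x = [10, -6, 17]
P̄ = F·P·Fᵀ + Q = [15 -15 5; -15 38 9; 5 9 42]
S = H·P̄·Hᵀ + R = [425 96; 96 335]
K = P̄·Hᵀ·S⁻¹ = [14595/133159 -2195/133159; -23903/133159 37854/133159; 28116/133159 25332/133159]
x' − x̄ = [-878435/133159, 342367/133159, -2638164/133159] = K·y
y = (KᵀK)⁻¹·Kᵀ·(x' − x̄) = [-65, -32]
z = y + H·x̄ = [-65, -32] + [63, 29] = [-2, -3]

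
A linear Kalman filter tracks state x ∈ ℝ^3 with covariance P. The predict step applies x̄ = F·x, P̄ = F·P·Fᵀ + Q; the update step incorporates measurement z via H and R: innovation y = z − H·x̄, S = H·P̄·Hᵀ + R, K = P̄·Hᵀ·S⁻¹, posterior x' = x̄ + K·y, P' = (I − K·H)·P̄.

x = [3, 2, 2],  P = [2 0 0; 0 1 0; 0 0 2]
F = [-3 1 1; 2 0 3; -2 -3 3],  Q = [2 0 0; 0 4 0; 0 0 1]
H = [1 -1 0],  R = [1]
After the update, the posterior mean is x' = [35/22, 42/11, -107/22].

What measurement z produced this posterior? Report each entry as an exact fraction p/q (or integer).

x̄ = F·x = [-5, 12, -6]
P̄ = F·P·Fᵀ + Q = [23 -6 15; -6 30 10; 15 10 36]
S = H·P̄·Hᵀ + R = [66]
K = P̄·Hᵀ·S⁻¹ = [29/66; -6/11; 5/66]
x' − x̄ = [145/22, -90/11, 25/22] = K·y
y = (KᵀK)⁻¹·Kᵀ·(x' − x̄) = [15]
z = y + H·x̄ = [15] + [-17] = [-2]

z = [-2]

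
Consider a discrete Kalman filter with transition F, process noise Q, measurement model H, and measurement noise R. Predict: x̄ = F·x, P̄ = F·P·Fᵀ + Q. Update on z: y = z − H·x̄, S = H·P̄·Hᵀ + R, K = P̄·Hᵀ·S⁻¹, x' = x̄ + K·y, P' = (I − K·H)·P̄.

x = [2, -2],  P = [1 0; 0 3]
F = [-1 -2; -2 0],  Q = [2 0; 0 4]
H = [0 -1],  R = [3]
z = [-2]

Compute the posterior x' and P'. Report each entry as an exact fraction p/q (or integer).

x' = [34/11, 4/11]
P' = [161/11 6/11; 6/11 24/11]

x̄ = F·x = [2, -4]
P̄ = F·P·Fᵀ + Q = [15 2; 2 8]
y = z − H·x̄ = [-6]
S = H·P̄·Hᵀ + R = [11]
K = P̄·Hᵀ·S⁻¹ = [-2/11; -8/11]
x' = x̄ + K·y = [34/11, 4/11]
P' = (I − K·H)·P̄ = [161/11 6/11; 6/11 24/11]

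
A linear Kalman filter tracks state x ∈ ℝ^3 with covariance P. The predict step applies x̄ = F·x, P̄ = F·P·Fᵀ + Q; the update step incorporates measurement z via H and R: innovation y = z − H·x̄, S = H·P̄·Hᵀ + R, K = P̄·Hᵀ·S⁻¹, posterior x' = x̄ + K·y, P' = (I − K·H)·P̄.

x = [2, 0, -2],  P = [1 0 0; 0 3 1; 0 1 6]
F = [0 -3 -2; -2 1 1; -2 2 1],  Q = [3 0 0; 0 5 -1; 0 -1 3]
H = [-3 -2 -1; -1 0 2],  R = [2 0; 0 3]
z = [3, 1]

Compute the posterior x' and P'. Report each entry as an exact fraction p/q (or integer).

x̄ = F·x = [4, -6, -6]
P̄ = F·P·Fᵀ + Q = [66 -26 -37; -26 20 18; -37 18 29]
y = z − H·x̄ = [-3, 17]
S = H·P̄·Hᵀ + R = [243 201; 201 333]
K = P̄·Hᵀ·S⁻¹ = [-2719/13506 -4037/13506; -967/6753 1841/6753; -1259/13506 4613/13506]
x' = x̄ + K·y = [-3224/6753, -6320/6753, 581/6753]
P' = (I − K·H)·P̄ = [29845/13506 -7747/2251 8867/13506; -7747/2251 40258/6753 -2953/2251; 8867/13506 -2953/2251 11353/13506]

x' = [-3224/6753, -6320/6753, 581/6753]
P' = [29845/13506 -7747/2251 8867/13506; -7747/2251 40258/6753 -2953/2251; 8867/13506 -2953/2251 11353/13506]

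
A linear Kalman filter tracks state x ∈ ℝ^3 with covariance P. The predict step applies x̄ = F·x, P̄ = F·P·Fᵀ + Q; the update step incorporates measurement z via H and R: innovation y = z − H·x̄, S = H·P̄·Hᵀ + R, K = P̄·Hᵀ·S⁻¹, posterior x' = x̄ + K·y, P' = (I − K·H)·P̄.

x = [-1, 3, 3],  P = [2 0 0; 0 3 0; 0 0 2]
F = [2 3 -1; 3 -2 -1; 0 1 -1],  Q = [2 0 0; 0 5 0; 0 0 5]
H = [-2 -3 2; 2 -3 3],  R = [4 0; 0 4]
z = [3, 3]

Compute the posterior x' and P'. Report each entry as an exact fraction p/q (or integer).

x̄ = F·x = [4, -12, 0]
P̄ = F·P·Fᵀ + Q = [39 -4 11; -4 37 -4; 11 -4 10]
y = z − H·x̄ = [-25, -41]
S = H·P̄·Hᵀ + R = [445 275; 275 835]
K = P̄·Hᵀ·S⁻¹ = [-14113/59190 13367/59190; -5666/29595 -2777/29595; -185/5919 2573/29595]
x' = x̄ + K·y = [6923/9865, -33211/9865, -27456/9865]
P' = (I − K·H)·P̄ = [43297/59190 -26113/29595 -31634/29595; -26113/29595 102302/29595 116008/29595; -31634/29595 116008/29595 140528/29595]

x' = [6923/9865, -33211/9865, -27456/9865]
P' = [43297/59190 -26113/29595 -31634/29595; -26113/29595 102302/29595 116008/29595; -31634/29595 116008/29595 140528/29595]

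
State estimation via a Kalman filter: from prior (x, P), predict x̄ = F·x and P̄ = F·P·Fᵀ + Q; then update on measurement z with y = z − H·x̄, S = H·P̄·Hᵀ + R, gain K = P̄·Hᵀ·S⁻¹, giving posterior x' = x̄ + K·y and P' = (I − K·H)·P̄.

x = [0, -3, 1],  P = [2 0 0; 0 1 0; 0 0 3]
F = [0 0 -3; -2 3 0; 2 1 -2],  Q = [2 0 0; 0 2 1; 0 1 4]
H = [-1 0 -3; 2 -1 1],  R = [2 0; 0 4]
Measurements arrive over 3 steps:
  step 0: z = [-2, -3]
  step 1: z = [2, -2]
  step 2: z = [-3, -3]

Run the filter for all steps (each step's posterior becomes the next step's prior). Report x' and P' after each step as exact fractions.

step 0: x' = [-19392/5125, -4477/1025, 8736/5125], P' = [81431/15375 22961/3075 -27373/15375; 22961/3075 8561/615 -7213/3075; -27373/15375 -7213/3075 12509/15375]
step 1: x' = [-414633218/790352417, 627076738/790352417, -401581424/790352417], P' = [1304885933/790352417 1596799055/790352417 -421914059/790352417; 1596799055/790352417 4762925003/790352417 -347190447/790352417; -421914059/790352417 -347190447/790352417 311048591/790352417]
step 2: x' = [4263816308834/4869744219893, 3630069283552/695677745699, 3404943858857/4869744219893], P' = [24077588643463/14609232659679 1406811954105/695677745699 -7766043173425/14609232659679; 1406811954105/695677745699 4217426380389/695677745699 -304312731921/695677745699; -7766043173425/14609232659679 -304312731921/695677745699 5720647860037/14609232659679]

step 0: x̄ = F·x = [-3, -9, -5]
step 0: P̄ = F·P·Fᵀ + Q = [29 0 18; 0 19 -4; 18 -4 25]
step 0: y = z − H·x̄ = [-20, -1]
step 0: S = H·P̄·Hᵀ + R = [364 -271; -271 244]
step 0: K = P̄·Hᵀ·S⁻¹ = [344/15375 5171/15375; -661/3075 -1024/3075; -5077/15375 -1543/15375]
step 0: x' = x̄ + K·y = [-19392/5125, -4477/1025, 8736/5125]
step 0: P' = (I − K·H)·P̄ = [81431/15375 22961/3075 -27373/15375; 22961/3075 8561/615 -7213/3075; -27373/15375 -7213/3075 12509/15375]
step 1: x̄ = F·x = [-26208/5125, -28371/5125, -78641/5125]
step 1: P̄ = F·P·Fᵀ + Q = [47777/5125 53449/5125 115829/5125; 53449/5125 905039/15375 897844/15375; 115829/5125 897844/15375 1473749/15375]
step 1: y = z − H·x̄ = [-251881/5125, 92436/5125]
step 1: S = H·P̄·Hᵀ + R = [5174248/5125 -1428813/5125; -1428813/5125 1966484/15375]
step 1: K = P̄·Hᵀ·S⁻¹ = [-19571878/790352417 147764688/790352417; -277613857/790352417 -479129335/790352417; -255615857/790352417 -46397270/790352417]
step 1: x' = x̄ + K·y = [-414633218/790352417, 627076738/790352417, -401581424/790352417]
step 1: P' = (I − K·H)·P̄ = [1304885933/790352417 1596799055/790352417 -421914059/790352417; 1596799055/790352417 4762925003/790352417 -347190447/790352417; -421914059/790352417 -347190447/790352417 311048591/790352417]
step 2: x̄ = F·x = [1204744272/790352417, 2710496650/790352417, 600973150/790352417]
step 2: P̄ = F·P·Fᵀ + Q = [4380142153/790352417 593229669/790352417 5439347241/790352417; 593229669/790352417 30504984933/790352417 16642266360/790352417; 5439347241/790352417 16642266360/790352417 25539343247/790352417]
step 2: y = z − H·x̄ = [636606471/790352417, -2671022295/790352417]
step 2: S = H·P̄·Hᵀ + R = [268451019656/790352417 -72933715985/790352417; -72933715985/790352417 62826244028/790352417]
step 2: K = P̄·Hᵀ·S⁻¹ = [-389729561594/14609232659679 2711520769324/14609232659679; -246936879171/695677745699 -427028801025/695677745699; -4697950203343/14609232659679 -855217779118/14609232659679]
step 2: x' = x̄ + K·y = [4263816308834/4869744219893, 3630069283552/695677745699, 3404943858857/4869744219893]
step 2: P' = (I − K·H)·P̄ = [24077588643463/14609232659679 1406811954105/695677745699 -7766043173425/14609232659679; 1406811954105/695677745699 4217426380389/695677745699 -304312731921/695677745699; -7766043173425/14609232659679 -304312731921/695677745699 5720647860037/14609232659679]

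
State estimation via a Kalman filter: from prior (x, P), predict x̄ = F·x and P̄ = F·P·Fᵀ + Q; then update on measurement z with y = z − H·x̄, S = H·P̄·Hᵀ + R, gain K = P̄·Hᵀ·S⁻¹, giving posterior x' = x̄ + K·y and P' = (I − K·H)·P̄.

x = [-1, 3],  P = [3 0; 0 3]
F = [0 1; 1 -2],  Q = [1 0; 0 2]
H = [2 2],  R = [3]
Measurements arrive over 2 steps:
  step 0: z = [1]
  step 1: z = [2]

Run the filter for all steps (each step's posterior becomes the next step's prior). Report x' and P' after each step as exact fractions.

step 0: x' = [27/13, -25/13], P' = [140/39 -146/39; -146/39 179/39]
step 1: x' = [-2393/3029, 5773/3029], P' = [8542/3029 -9400/3029; -9400/3029 12442/3029]

step 0: x̄ = F·x = [3, -7]
step 0: P̄ = F·P·Fᵀ + Q = [4 -6; -6 17]
step 0: y = z − H·x̄ = [9]
step 0: S = H·P̄·Hᵀ + R = [39]
step 0: K = P̄·Hᵀ·S⁻¹ = [-4/39; 22/39]
step 0: x' = x̄ + K·y = [27/13, -25/13]
step 0: P' = (I − K·H)·P̄ = [140/39 -146/39; -146/39 179/39]
step 1: x̄ = F·x = [-25/13, 77/13]
step 1: P̄ = F·P·Fᵀ + Q = [218/39 -168/13; -168/13 506/13]
step 1: y = z − H·x̄ = [-6]
step 1: S = H·P̄·Hᵀ + R = [233/3]
step 1: K = P̄·Hᵀ·S⁻¹ = [-44/233; 156/233]
step 1: x' = x̄ + K·y = [-2393/3029, 5773/3029]
step 1: P' = (I − K·H)·P̄ = [8542/3029 -9400/3029; -9400/3029 12442/3029]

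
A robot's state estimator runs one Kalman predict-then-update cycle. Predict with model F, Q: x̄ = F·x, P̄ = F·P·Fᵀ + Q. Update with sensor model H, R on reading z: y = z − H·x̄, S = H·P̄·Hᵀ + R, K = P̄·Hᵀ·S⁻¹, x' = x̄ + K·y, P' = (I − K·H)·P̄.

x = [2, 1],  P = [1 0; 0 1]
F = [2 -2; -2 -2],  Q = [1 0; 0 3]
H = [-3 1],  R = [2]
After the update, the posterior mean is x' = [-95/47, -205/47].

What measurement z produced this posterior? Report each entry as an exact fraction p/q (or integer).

x̄ = F·x = [2, -6]
P̄ = F·P·Fᵀ + Q = [9 0; 0 11]
S = H·P̄·Hᵀ + R = [94]
K = P̄·Hᵀ·S⁻¹ = [-27/94; 11/94]
x' − x̄ = [-189/47, 77/47] = K·y
y = (KᵀK)⁻¹·Kᵀ·(x' − x̄) = [14]
z = y + H·x̄ = [14] + [-12] = [2]

z = [2]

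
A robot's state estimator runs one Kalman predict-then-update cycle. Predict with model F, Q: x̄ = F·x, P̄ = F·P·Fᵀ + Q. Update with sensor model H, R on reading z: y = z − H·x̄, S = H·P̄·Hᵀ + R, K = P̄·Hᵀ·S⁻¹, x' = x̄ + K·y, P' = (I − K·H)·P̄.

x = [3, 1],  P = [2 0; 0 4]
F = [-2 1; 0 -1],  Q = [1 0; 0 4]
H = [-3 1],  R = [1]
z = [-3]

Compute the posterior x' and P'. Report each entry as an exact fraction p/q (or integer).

x̄ = F·x = [-5, -1]
P̄ = F·P·Fᵀ + Q = [13 -4; -4 8]
y = z − H·x̄ = [-17]
S = H·P̄·Hᵀ + R = [150]
K = P̄·Hᵀ·S⁻¹ = [-43/150; 2/15]
x' = x̄ + K·y = [-19/150, -49/15]
P' = (I − K·H)·P̄ = [101/150 26/15; 26/15 16/3]

x' = [-19/150, -49/15]
P' = [101/150 26/15; 26/15 16/3]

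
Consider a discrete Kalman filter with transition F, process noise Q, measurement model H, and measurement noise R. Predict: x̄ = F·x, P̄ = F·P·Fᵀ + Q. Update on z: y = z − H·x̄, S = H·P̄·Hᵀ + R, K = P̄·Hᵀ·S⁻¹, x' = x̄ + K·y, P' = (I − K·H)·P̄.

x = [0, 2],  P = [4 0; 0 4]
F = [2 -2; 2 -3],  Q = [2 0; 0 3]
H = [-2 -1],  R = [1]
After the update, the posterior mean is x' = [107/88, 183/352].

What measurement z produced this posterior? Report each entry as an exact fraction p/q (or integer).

x̄ = F·x = [-4, -6]
P̄ = F·P·Fᵀ + Q = [34 40; 40 55]
S = H·P̄·Hᵀ + R = [352]
K = P̄·Hᵀ·S⁻¹ = [-27/88; -135/352]
x' − x̄ = [459/88, 2295/352] = K·y
y = (KᵀK)⁻¹·Kᵀ·(x' − x̄) = [-17]
z = y + H·x̄ = [-17] + [14] = [-3]

z = [-3]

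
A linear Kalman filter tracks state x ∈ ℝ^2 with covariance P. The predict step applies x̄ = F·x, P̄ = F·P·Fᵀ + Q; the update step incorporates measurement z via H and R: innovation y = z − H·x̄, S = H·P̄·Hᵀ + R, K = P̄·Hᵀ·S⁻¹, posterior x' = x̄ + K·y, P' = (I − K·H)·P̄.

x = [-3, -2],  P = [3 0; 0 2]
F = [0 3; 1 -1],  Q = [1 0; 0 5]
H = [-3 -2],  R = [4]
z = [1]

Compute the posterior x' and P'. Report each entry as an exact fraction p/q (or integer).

x̄ = F·x = [-6, -1]
P̄ = F·P·Fᵀ + Q = [19 -6; -6 10]
y = z − H·x̄ = [-19]
S = H·P̄·Hᵀ + R = [143]
K = P̄·Hᵀ·S⁻¹ = [-45/143; -2/143]
x' = x̄ + K·y = [-3/143, -105/143]
P' = (I − K·H)·P̄ = [692/143 -948/143; -948/143 1426/143]

x' = [-3/143, -105/143]
P' = [692/143 -948/143; -948/143 1426/143]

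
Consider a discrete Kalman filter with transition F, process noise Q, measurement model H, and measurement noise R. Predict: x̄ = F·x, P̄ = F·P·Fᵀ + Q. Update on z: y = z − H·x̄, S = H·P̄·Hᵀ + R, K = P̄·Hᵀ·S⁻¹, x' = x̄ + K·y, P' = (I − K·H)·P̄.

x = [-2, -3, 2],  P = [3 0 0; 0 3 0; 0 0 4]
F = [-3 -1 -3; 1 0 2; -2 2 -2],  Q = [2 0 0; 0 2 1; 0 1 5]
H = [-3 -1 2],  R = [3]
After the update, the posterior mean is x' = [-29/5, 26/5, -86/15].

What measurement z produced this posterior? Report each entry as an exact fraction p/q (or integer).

x̄ = F·x = [3, 2, -6]
P̄ = F·P·Fᵀ + Q = [68 -33 36; -33 21 -21; 36 -21 45]
S = H·P̄·Hᵀ + R = [270]
K = P̄·Hᵀ·S⁻¹ = [-11/30; 2/15; 1/90]
x' − x̄ = [-44/5, 16/5, 4/15] = K·y
y = (KᵀK)⁻¹·Kᵀ·(x' − x̄) = [24]
z = y + H·x̄ = [24] + [-23] = [1]

z = [1]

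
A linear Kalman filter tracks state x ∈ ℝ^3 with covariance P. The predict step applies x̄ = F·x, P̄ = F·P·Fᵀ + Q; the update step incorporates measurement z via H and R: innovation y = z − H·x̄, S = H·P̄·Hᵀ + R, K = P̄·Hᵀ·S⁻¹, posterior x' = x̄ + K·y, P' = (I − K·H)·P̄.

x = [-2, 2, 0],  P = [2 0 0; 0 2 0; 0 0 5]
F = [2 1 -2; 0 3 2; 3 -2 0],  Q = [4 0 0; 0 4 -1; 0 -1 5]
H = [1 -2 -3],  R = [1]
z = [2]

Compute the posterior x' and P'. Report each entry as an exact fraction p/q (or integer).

x' = [-600/167, 1415/167, -1257/167]
P' = [4956/167 -1217/167 2457/167; -1217/167 10547/334 -7823/334; 2457/167 -7823/334 6873/334]

x̄ = F·x = [-2, 6, -10]
P̄ = F·P·Fᵀ + Q = [34 -14 8; -14 42 -13; 8 -13 31]
y = z − H·x̄ = [-14]
S = H·P̄·Hᵀ + R = [334]
K = P̄·Hᵀ·S⁻¹ = [19/167; -59/334; -59/334]
x' = x̄ + K·y = [-600/167, 1415/167, -1257/167]
P' = (I − K·H)·P̄ = [4956/167 -1217/167 2457/167; -1217/167 10547/334 -7823/334; 2457/167 -7823/334 6873/334]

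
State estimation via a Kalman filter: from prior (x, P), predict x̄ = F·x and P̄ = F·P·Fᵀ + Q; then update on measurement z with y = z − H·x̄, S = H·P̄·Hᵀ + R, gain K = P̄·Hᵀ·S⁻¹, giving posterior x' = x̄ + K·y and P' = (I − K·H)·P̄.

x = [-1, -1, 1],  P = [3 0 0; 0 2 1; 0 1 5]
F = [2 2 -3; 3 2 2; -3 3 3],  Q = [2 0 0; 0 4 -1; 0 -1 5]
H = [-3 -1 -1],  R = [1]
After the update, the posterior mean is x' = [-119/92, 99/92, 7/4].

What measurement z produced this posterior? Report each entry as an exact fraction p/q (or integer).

x̄ = F·x = [-7, -3, 3]
P̄ = F·P·Fᵀ + Q = [55 -6 -54; -6 67 26; -54 26 113]
S = H·P̄·Hᵀ + R = [368]
K = P̄·Hᵀ·S⁻¹ = [-105/368; -75/368; 1/16]
x' − x̄ = [525/92, 375/92, -5/4] = K·y
y = (KᵀK)⁻¹·Kᵀ·(x' − x̄) = [-20]
z = y + H·x̄ = [-20] + [21] = [1]

z = [1]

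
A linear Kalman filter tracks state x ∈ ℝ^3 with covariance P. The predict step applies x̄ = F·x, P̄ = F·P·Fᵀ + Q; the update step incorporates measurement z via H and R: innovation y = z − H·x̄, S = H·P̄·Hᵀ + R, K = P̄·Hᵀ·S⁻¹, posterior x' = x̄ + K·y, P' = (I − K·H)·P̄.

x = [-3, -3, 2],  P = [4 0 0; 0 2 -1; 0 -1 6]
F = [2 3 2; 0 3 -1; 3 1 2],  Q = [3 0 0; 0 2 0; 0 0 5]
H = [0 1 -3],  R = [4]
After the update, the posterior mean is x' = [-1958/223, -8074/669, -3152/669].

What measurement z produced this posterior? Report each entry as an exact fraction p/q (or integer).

x̄ = F·x = [-11, -11, -8]
P̄ = F·P·Fᵀ + Q = [49 3 46; 3 32 -11; 46 -11 63]
S = H·P̄·Hᵀ + R = [669]
K = P̄·Hᵀ·S⁻¹ = [-45/223; 65/669; -200/669]
x' − x̄ = [495/223, -715/669, 2200/669] = K·y
y = (KᵀK)⁻¹·Kᵀ·(x' − x̄) = [-11]
z = y + H·x̄ = [-11] + [13] = [2]

z = [2]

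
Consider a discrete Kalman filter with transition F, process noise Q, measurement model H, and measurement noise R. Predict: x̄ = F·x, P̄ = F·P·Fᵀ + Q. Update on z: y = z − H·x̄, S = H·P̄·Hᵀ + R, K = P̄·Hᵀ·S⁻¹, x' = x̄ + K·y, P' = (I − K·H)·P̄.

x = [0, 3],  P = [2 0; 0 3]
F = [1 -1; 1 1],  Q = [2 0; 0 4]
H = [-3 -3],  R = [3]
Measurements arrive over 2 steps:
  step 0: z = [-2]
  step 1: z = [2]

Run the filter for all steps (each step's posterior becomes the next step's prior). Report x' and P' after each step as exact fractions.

step 0: x' = [-117/43, 145/43], P' = [193/43 -187/43; -187/43 195/43]
step 1: x' = [-6970/3133, 4676/3133], P' = [11852/3133 -11006/3133; -11006/3133 11190/3133]

step 0: x̄ = F·x = [-3, 3]
step 0: P̄ = F·P·Fᵀ + Q = [7 -1; -1 9]
step 0: y = z − H·x̄ = [-2]
step 0: S = H·P̄·Hᵀ + R = [129]
step 0: K = P̄·Hᵀ·S⁻¹ = [-6/43; -8/43]
step 0: x' = x̄ + K·y = [-117/43, 145/43]
step 0: P' = (I − K·H)·P̄ = [193/43 -187/43; -187/43 195/43]
step 1: x̄ = F·x = [-262/43, 28/43]
step 1: P̄ = F·P·Fᵀ + Q = [848/43 -2/43; -2/43 186/43]
step 1: y = z − H·x̄ = [-616/43]
step 1: S = H·P̄·Hᵀ + R = [9399/43]
step 1: K = P̄·Hᵀ·S⁻¹ = [-846/3133; -184/3133]
step 1: x' = x̄ + K·y = [-6970/3133, 4676/3133]
step 1: P' = (I − K·H)·P̄ = [11852/3133 -11006/3133; -11006/3133 11190/3133]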